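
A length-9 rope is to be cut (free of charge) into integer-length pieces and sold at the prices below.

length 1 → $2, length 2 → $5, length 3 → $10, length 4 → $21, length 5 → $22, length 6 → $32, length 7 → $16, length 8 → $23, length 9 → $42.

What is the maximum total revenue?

Consider every possible first cut. best[k] is the best of p[i]+best[k−i] over all sellable i≤k.
best[1] = 2
best[2] = max(2+2, 5+0) = 5
best[3] = max(2+5, 5+2, 10+0) = 10
best[4] = max(2+10, 5+5, 10+2, 21+0) = 21
best[5] = max(2+21, 5+10, 10+5, 21+2, 22+0) = 23
best[6] = max(2+23, 5+21, 10+10, 21+5, 22+2, 32+0) = 32
best[7] = max(2+32, 5+23, 10+21, …, 32+2, 16+0) = 34
best[8] = max(2+34, 5+32, 10+23, …, 16+2, 23+0) = 42
best[9] = max(2+42, 5+34, 10+32, …, 23+2, 42+0) = 44
One optimal cutting: 4 + 4 + 1 → $21 + $21 + $2 = $44.

44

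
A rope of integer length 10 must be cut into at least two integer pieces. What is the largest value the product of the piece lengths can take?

36

Define g[k] = max over 1≤i<k of i · max(k−i, g[k−i]); the inner max lets the remainder stay uncut if that's better.
g[2] = 1×max(1,0) = 1×1 = 1
g[3] = max(1×2, 2×1) = 2
g[4] = max(1×3, 2×2, 3×1) = 4
g[5] = max(1×4, 2×3, 3×2, 4×1) = 6
g[6] = max(1×6, 2×4, 3×3, 4×2, 5×1) = 9
g[7] = max(1×9, 2×6, 3×4, 4×3, 5×2, 6×1) = 12
g[8] = max(1×12, 2×9, 3×6, …, 6×2, 7×1) = 18
g[9] = max(1×18, 2×12, 3×9, …, 7×2, 8×1) = 27
g[10] = max(1×27, 2×18, 3×12, …, 8×2, 9×1) = 36
One optimal split: 3 + 3 + 2 + 2; product 3×3×2×2 = 36.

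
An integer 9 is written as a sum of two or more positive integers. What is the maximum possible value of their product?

27

Fill m[k] for k=2..9: at each k try every first piece i and multiply by the better of (k−i) uncut or m[k−i].
m[2] = 1·max(1,0) = 1·1 = 1
m[3] = 1·max(2,1) = 1·2 = 2
m[4] = 2·max(2,1) = 2·2 = 4
m[5] = 2·max(3,2) = 2·3 = 6
m[6] = 3·max(3,2) = 3·3 = 9
m[7] = 2·max(5,6) = 2·6 = 12
m[8] = 2·max(6,9) = 2·9 = 18
m[9] = 3·max(6,9) = 3·9 = 27
One optimal split: 3 + 3 + 3; product 3·3·3 = 27.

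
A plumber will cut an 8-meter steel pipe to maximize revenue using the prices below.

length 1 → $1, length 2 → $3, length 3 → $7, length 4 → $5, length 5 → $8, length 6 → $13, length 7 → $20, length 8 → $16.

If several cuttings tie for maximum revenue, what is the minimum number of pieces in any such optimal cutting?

2

Consider every possible first cut. r[k] is the best of p[i]+r[k−i] over all sellable i≤k.
r[1] = 1
r[2] = max(1+1, 3+0) = 3
r[3] = max(1+3, 3+1, 7+0) = 7
r[4] = max(1+7, 3+3, 7+1, 5+0) = 8
r[5] = max(1+8, 3+7, 7+3, 5+1, 8+0) = 10
r[6] = max(1+10, 3+8, 7+7, 5+3, 8+1, 13+0) = 14
r[7] = max(1+14, 3+10, 7+8, …, 13+1, 20+0) = 20
r[8] = max(1+20, 3+14, 7+10, …, 20+1, 16+0) = 21
Maximum revenue is $21.
Now minimize piece count subject to staying optimal: for each k, pieces[k] = 1 + min over i with p[i]+r[k−i]=r[k] of pieces[k−i].
pieces[5] = 2
pieces[6] = 2
pieces[7] = 1
pieces[8] = 2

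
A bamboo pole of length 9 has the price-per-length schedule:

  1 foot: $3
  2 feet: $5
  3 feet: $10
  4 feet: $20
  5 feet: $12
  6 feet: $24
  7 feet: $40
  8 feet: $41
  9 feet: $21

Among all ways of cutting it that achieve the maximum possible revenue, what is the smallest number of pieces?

3

Consider every possible first cut. r[k] is the best of p[i]+r[k−i] over all sellable i≤k.
r[1] = 3
r[2] = 6  (first piece 1, then r[1]=3)
r[3] = 10
r[4] = 20
r[5] = 23  (first piece 1, then r[4]=20)
r[6] = 26  (first piece 1, then r[5]=23)
r[7] = 40
r[8] = 43  (first piece 1, then r[7]=40)
r[9] = 46  (first piece 1, then r[8]=43)
Maximum revenue is $46.
Now minimize piece count subject to staying optimal: for each k, pieces[k] = 1 + min over i with p[i]+r[k−i]=r[k] of pieces[k−i].
pieces[6] = 3
pieces[7] = 1
pieces[8] = 2
pieces[9] = 3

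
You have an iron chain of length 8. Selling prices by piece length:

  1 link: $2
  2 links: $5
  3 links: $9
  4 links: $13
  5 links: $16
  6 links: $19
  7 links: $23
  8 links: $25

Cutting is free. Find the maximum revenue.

26

Build R[k] bottom-up: R[k] = max over allowed piece i of (p[i] + R[k−i]).
R[1] = 2
R[2] = 5
R[3] = 9
R[4] = 13
R[5] = 16
R[6] = 19
R[7] = 23
R[8] = 26  (first piece 4, then R[4]=13)
One optimal cutting: 4 + 4 → $13 + $13 = $26.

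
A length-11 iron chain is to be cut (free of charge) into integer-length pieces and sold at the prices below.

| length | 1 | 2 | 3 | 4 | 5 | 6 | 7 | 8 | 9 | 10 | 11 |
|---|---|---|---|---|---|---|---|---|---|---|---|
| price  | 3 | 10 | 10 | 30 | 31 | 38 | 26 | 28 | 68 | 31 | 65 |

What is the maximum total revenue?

78

Consider every possible first cut. v[k] is the best of p[i]+v[k−i] over all sellable i≤k.
v[1] = 3
v[2] = 10
v[3] = 13  (first piece 1, then v[2]=10)
v[4] = 30
v[5] = 33  (first piece 1, then v[4]=30)
v[6] = 40  (first piece 2, then v[4]=30)
v[7] = 43  (first piece 1, then v[6]=40)
v[8] = 60  (first piece 4, then v[4]=30)
v[9] = 68
v[10] = 71  (first piece 1, then v[9]=68)
v[11] = 78  (first piece 2, then v[9]=68)
One optimal cutting: 9 + 2 → $68 + $10 = $78.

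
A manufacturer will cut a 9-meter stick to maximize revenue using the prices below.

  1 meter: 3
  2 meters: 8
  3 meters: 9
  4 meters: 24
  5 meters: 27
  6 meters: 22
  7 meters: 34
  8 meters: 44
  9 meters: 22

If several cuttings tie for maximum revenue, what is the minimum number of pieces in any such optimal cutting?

Consider every possible first cut. r[k] is the best of p[i]+r[k−i] over all sellable i≤k.
r[1] = 3
r[2] = 8
r[3] = 11  (first piece 1, then r[2]=8)
r[4] = 24
r[5] = 27  (first piece 1, then r[4]=24)
r[6] = 32  (first piece 2, then r[4]=24)
r[7] = 35  (first piece 1, then r[6]=32)
r[8] = 48  (first piece 4, then r[4]=24)
r[9] = 51  (first piece 1, then r[8]=48)
Maximum revenue is 51.
Now minimize piece count subject to staying optimal: for each k, pieces[k] = 1 + min over i with p[i]+r[k−i]=r[k] of pieces[k−i].
pieces[6] = 2
pieces[7] = 2
pieces[8] = 2
pieces[9] = 2

2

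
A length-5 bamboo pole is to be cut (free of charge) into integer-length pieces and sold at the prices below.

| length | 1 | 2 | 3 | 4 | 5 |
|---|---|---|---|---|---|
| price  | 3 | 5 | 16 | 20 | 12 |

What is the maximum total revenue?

23

Let best[k] be the best obtainable value from length k. For each k, try every first piece i and keep the best of price[i] + best[k−i].
best[1] = 3
best[2] = 6  (first piece 1, then best[1]=3)
best[3] = 16
best[4] = 20
best[5] = 23  (first piece 1, then best[4]=20)
One optimal cutting: 4 + 1 → $20 + $3 = $23.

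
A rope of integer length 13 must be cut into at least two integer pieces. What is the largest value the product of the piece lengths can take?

108

Define f[k] = max over 1≤i<k of i · max(k−i, f[k−i]); the inner max lets the remainder stay uncut if that's better.
f[2] = 1·max(1,0) = 1·1 = 1
f[3] = 1·max(2,1) = 1·2 = 2
f[4] = 2·max(2,1) = 2·2 = 4
f[5] = 2·max(3,2) = 2·3 = 6
f[6] = 3·max(3,2) = 3·3 = 9
f[7] = 2·max(5,6) = 2·6 = 12
f[8] = 2·max(6,9) = 2·9 = 18
f[9] = 3·max(6,9) = 3·9 = 27
f[10] = 2·max(8,18) = 2·18 = 36
f[11] = 2·max(9,27) = 2·27 = 54
f[12] = 3·max(9,27) = 3·27 = 81
f[13] = 2·max(11,54) = 2·54 = 108
One optimal split: 3 + 3 + 3 + 2 + 2; product 3·3·3·2·2 = 108.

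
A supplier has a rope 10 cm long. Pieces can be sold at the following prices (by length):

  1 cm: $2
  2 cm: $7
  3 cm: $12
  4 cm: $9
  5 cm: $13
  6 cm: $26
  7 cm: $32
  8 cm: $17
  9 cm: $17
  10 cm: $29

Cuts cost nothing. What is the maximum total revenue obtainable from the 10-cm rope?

Build R[k] bottom-up: R[k] = max over allowed piece i of (p[i] + R[k−i]).
R[1] = 2
R[2] = 7
R[3] = 12
R[4] = 14  (first piece 1, then R[3]=12)
R[5] = 19  (first piece 2, then R[3]=12)
R[6] = 26
R[7] = 32
R[8] = 34  (first piece 1, then R[7]=32)
R[9] = 39  (first piece 2, then R[7]=32)
R[10] = 44  (first piece 3, then R[7]=32)
One optimal cutting: 7 + 3 → $32 + $12 = $44.

44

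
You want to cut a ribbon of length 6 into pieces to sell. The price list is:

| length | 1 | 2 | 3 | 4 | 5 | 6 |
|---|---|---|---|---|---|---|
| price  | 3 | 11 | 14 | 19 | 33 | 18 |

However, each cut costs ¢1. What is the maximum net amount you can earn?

Consider every possible first cut. v[k] is the best of p[i]+v[k−i] over all sellable i≤k, charging 1 whenever i<k.
v[1] = 3
v[2] = max(3+3-1, 11+0) = 11
v[3] = max(3+11-1, 11+3-1, 14+0) = 14
v[4] = max(3+14-1, 11+11-1, 14+3-1, 19+0) = 21
v[5] = max(3+21-1, 11+14-1, 14+11-1, 19+3-1, 33+0) = 33
v[6] = max(3+33-1, 11+21-1, 14+14-1, 19+11-1, 33+3-1, 18+0) = 35
One optimal plan: pieces 5 + 1 (1 cut) → ¢36 − ¢1 = ¢35.

35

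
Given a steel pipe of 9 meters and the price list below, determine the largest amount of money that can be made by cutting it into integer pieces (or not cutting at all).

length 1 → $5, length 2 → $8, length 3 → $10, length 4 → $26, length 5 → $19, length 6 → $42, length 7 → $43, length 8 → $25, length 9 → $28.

Consider every possible first cut. R[k] is the best of p[i]+R[k−i] over all sellable i≤k.
R[1] = 5
R[2] = 10  (first piece 1, then R[1]=5)
R[3] = 15  (first piece 1, then R[2]=10)
R[4] = 26
R[5] = 31  (first piece 1, then R[4]=26)
R[6] = 42
R[7] = 47  (first piece 1, then R[6]=42)
R[8] = 52  (first piece 1, then R[7]=47)
R[9] = 57  (first piece 1, then R[8]=52)
One optimal cutting: 6 + 1 + 1 + 1 → $42 + $5 + $5 + $5 = $57.

57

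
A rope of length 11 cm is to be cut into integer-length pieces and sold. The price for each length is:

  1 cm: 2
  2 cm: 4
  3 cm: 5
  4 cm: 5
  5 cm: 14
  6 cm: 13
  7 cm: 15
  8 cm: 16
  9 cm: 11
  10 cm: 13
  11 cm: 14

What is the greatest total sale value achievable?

Build r[k] bottom-up: r[k] = max over allowed piece i of (p[i] + r[k−i]).
r[1] = 2
r[2] = max(2+2, 4+0) = 4
r[3] = max(2+4, 4+2, 5+0) = 6
r[4] = max(2+6, 4+4, 5+2, 5+0) = 8
r[5] = max(2+8, 4+6, 5+4, 5+2, 14+0) = 14
r[6] = max(2+14, 4+8, 5+6, 5+4, 14+2, 13+0) = 16
r[7] = max(2+16, 4+14, 5+8, …, 13+2, 15+0) = 18
r[8] = max(2+18, 4+16, 5+14, …, 15+2, 16+0) = 20
r[9] = max(2+20, 4+18, 5+16, …, 16+2, 11+0) = 22
r[10] = max(2+22, 4+20, 5+18, …, 11+2, 13+0) = 28
r[11] = max(2+28, 4+22, 5+20, …, 13+2, 14+0) = 30
One optimal cutting: 5 + 5 + 1 → 14 + 14 + 2 = 30.

30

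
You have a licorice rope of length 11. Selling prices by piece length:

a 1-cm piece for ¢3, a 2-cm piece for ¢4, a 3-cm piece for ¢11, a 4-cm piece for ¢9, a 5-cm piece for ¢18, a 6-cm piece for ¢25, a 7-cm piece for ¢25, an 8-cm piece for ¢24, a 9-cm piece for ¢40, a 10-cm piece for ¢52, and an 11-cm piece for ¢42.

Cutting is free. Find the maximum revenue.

Build R[k] bottom-up: R[k] = max over allowed piece i of (p[i] + R[k−i]).
R[1] = 3
R[2] = 6  (first piece 1, then R[1]=3)
R[3] = 11
R[4] = 14  (first piece 1, then R[3]=11)
R[5] = 18
R[6] = 25
R[7] = 28  (first piece 1, then R[6]=25)
R[8] = 31  (first piece 1, then R[7]=28)
R[9] = 40
R[10] = 52
R[11] = 55  (first piece 1, then R[10]=52)
One optimal cutting: 10 + 1 → ¢52 + ¢3 = ¢55.

55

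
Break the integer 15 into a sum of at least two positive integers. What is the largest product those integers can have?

Define f[k] = max over 1≤i<k of i · max(k−i, f[k−i]); the inner max lets the remainder stay uncut if that's better.
f[2] = 1×max(1,0) = 1×1 = 1
f[3] = 1×max(2,1) = 1×2 = 2
f[4] = 2×max(2,1) = 2×2 = 4
f[5] = 2×max(3,2) = 2×3 = 6
f[6] = 3×max(3,2) = 3×3 = 9
f[7] = 2×max(5,6) = 2×6 = 12
f[8] = 2×max(6,9) = 2×9 = 18
f[9] = 3×max(6,9) = 3×9 = 27
f[10] = 2×max(8,18) = 2×18 = 36
f[11] = 2×max(9,27) = 2×27 = 54
f[12] = 3×max(9,27) = 3×27 = 81
f[13] = 2×max(11,54) = 2×54 = 108
f[14] = 2×max(12,81) = 2×81 = 162
f[15] = 3×max(12,81) = 3×81 = 243
One optimal split: 3 + 3 + 3 + 3 + 3; product 3×3×3×3×3 = 243.

243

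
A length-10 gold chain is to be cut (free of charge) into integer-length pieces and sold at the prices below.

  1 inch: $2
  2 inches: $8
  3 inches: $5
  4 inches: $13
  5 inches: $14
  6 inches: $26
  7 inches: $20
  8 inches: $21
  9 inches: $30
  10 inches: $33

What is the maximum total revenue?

Let v[k] be the best obtainable value from length k. For each k, try every first piece i and keep the best of price[i] + v[k−i].
v[1] = 2
v[2] = 8
v[3] = 10  (first piece 1, then v[2]=8)
v[4] = 16  (first piece 2, then v[2]=8)
v[5] = 18  (first piece 1, then v[4]=16)
v[6] = 26
v[7] = 28  (first piece 1, then v[6]=26)
v[8] = 34  (first piece 2, then v[6]=26)
v[9] = 36  (first piece 1, then v[8]=34)
v[10] = 42  (first piece 2, then v[8]=34)
One optimal cutting: 6 + 2 + 2 → $26 + $8 + $8 = $42.

42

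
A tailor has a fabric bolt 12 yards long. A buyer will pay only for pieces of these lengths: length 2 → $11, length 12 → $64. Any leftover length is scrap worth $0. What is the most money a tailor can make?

Consider every possible first cut. best[k] is the best of p[i]+best[k−i] over all sellable i≤k.
best[1] = 0
best[2] = 11
best[3] = 11
best[4] = 22  (first piece 2, then best[2]=11)
best[5] = 22
best[6] = 33  (first piece 2, then best[4]=22)
best[7] = 33
best[8] = 44  (first piece 2, then best[6]=33)
best[9] = 44
best[10] = 55  (first piece 2, then best[8]=44)
best[11] = 55
best[12] = 66  (first piece 2, then best[10]=55)
One optimal cutting: 2 + 2 + 2 + 2 + 2 + 2 → $66.

66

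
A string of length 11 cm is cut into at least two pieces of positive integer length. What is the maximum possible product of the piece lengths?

Let prod[k] be the best product for length k (with at least one cut). For each first piece i, the rest contributes max(k−i, prod[k−i]).
Small cases: prod[2]=1, prod[3]=2.
prod[4] = 2·max(2,1) = 2·2 = 4
prod[5] = 2·max(3,2) = 2·3 = 6
prod[6] = 3·max(3,2) = 3·3 = 9
prod[7] = 2·max(5,6) = 2·6 = 12
prod[8] = 2·max(6,9) = 2·9 = 18
prod[9] = 3·max(6,9) = 3·9 = 27
prod[10] = 2·max(8,18) = 2·18 = 36
prod[11] = 2·max(9,27) = 2·27 = 54
One optimal split: 3 + 3 + 3 + 2; product 3·3·3·2 = 54.

54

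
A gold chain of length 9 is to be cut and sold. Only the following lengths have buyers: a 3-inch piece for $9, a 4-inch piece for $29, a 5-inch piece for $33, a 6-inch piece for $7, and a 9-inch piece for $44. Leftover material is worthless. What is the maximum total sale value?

62

Consider every possible first cut. f[k] is the best of p[i]+f[k−i] over all sellable i≤k.
f[1] = 0
f[2] = 0
f[3] = 9
f[4] = max(9+0, 29+0) = 29
f[5] = max(9+0, 29+0, 33+0) = 33
f[6] = max(9+9, 29+0, 33+0, 7+0) = 33
f[7] = max(9+29, 29+9, 33+0, 7+0) = 38
f[8] = max(9+33, 29+29, 33+9, 7+0) = 58
f[9] = max(9+33, 29+33, 33+29, 7+9, 44+0) = 62
One optimal cutting: 5 + 4 → $62.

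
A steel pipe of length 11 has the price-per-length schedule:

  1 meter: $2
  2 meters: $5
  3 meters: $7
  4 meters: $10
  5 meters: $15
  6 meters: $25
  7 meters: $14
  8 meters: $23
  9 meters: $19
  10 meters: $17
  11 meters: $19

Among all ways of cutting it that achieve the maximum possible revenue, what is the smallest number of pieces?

Consider every possible first cut. r[k] is the best of p[i]+r[k−i] over all sellable i≤k.
r[1] = 2
r[2] = max(2+2, 5+0) = 5
r[3] = max(2+5, 5+2, 7+0) = 7
r[4] = max(2+7, 5+5, 7+2, 10+0) = 10
r[5] = max(2+10, 5+7, 7+5, 10+2, 15+0) = 15
r[6] = max(2+15, 5+10, 7+7, 10+5, 15+2, 25+0) = 25
r[7] = max(2+25, 5+15, 7+10, …, 25+2, 14+0) = 27
r[8] = max(2+27, 5+25, 7+15, …, 14+2, 23+0) = 30
r[9] = max(2+30, 5+27, 7+25, …, 23+2, 19+0) = 32
r[10] = max(2+32, 5+30, 7+27, …, 19+2, 17+0) = 35
r[11] = max(2+35, 5+32, 7+30, …, 17+2, 19+0) = 40
Maximum revenue is $40.
Now minimize piece count subject to staying optimal: for each k, pieces[k] = 1 + min over i with p[i]+r[k−i]=r[k] of pieces[k−i].
pieces[8] = 2
pieces[9] = 2
pieces[10] = 2
pieces[11] = 2

2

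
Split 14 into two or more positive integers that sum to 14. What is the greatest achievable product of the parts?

Fill g[k] for k=2..14: at each k try every first piece i and multiply by the better of (k−i) uncut or g[k−i].
g[2] = 1×max(1,0) = 1×1 = 1
g[3] = max(1×2, 2×1) = 2
g[4] = max(1×3, 2×2, 3×1) = 4
g[5] = max(1×4, 2×3, 3×2, 4×1) = 6
g[6] = max(1×6, 2×4, 3×3, 4×2, 5×1) = 9
g[7] = max(1×9, 2×6, 3×4, 4×3, 5×2, 6×1) = 12
g[8] = max(1×12, 2×9, 3×6, …, 6×2, 7×1) = 18
g[9] = max(1×18, 2×12, 3×9, …, 7×2, 8×1) = 27
g[10] = max(1×27, 2×18, 3×12, …, 8×2, 9×1) = 36
g[11] = max(1×36, 2×27, 3×18, …, 9×2, 10×1) = 54
g[12] = max(1×54, 2×36, 3×27, …, 10×2, 11×1) = 81
g[13] = max(1×81, 2×54, 3×36, …, 11×2, 12×1) = 108
g[14] = max(1×108, 2×81, 3×54, …, 12×2, 13×1) = 162
One optimal split: 3 + 3 + 3 + 3 + 2; product 3×3×3×3×2 = 162.

162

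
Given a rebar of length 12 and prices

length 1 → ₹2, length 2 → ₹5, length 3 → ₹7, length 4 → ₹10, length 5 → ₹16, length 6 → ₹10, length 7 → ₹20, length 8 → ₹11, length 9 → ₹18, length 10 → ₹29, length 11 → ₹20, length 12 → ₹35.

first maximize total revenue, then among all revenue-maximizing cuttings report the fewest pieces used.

Let r[k] be the best obtainable value from length k. For each k, try every first piece i and keep the best of price[i] + r[k−i].
r[1] = 2
r[2] = max(2+2, 5+0) = 5
r[3] = max(2+5, 5+2, 7+0) = 7
r[4] = max(2+7, 5+5, 7+2, 10+0) = 10
r[5] = max(2+10, 5+7, 7+5, 10+2, 16+0) = 16
r[6] = max(2+16, 5+10, 7+7, 10+5, 16+2, 10+0) = 18
r[7] = max(2+18, 5+16, 7+10, …, 10+2, 20+0) = 21
r[8] = max(2+21, 5+18, 7+16, …, 20+2, 11+0) = 23
r[9] = max(2+23, 5+21, 7+18, …, 11+2, 18+0) = 26
r[10] = max(2+26, 5+23, 7+21, …, 18+2, 29+0) = 32
r[11] = max(2+32, 5+26, 7+23, …, 29+2, 20+0) = 34
r[12] = max(2+34, 5+32, 7+26, …, 20+2, 35+0) = 37
Maximum revenue is ₹37.
Now minimize piece count subject to staying optimal: for each k, pieces[k] = 1 + min over i with p[i]+r[k−i]=r[k] of pieces[k−i].
pieces[9] = 2
pieces[10] = 2
pieces[11] = 3
pieces[12] = 3

3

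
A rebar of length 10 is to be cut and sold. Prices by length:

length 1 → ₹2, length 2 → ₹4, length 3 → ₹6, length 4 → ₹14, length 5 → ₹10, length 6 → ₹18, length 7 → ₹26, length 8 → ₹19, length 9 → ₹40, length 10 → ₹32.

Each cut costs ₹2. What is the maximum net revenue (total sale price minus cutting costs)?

40

Build v[k] bottom-up: v[k] = max over allowed piece i of (p[i] + v[k−i]) − 2 per cut.
v[1] = 2
v[2] = 4
v[3] = 6
v[4] = 14
v[5] = 14  (first piece 1, then v[4]=14)
v[6] = 18
v[7] = 26
v[8] = 26  (first piece 1, then v[7]=26)
v[9] = 40
v[10] = 40  (first piece 1, then v[9]=40)
One optimal plan: pieces 9 + 1 (1 cut) → ₹42 − ₹2 = ₹40.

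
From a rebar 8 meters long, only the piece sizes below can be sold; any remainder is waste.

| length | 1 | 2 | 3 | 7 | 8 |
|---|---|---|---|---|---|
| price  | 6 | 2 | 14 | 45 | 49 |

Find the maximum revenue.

51

Let f[k] be the best obtainable value from length k. For each k, try every first piece i and keep the best of price[i] + f[k−i].
f[1] = 6
f[2] = max(6+6, 2+0) = 12
f[3] = max(6+12, 2+6, 14+0) = 18
f[4] = max(6+18, 2+12, 14+6) = 24
f[5] = max(6+24, 2+18, 14+12) = 30
f[6] = max(6+30, 2+24, 14+18) = 36
f[7] = max(6+36, 2+30, 14+24, 45+0) = 45
f[8] = max(6+45, 2+36, 14+30, 45+6, 49+0) = 51
One optimal cutting: 7 + 1 → ₹51.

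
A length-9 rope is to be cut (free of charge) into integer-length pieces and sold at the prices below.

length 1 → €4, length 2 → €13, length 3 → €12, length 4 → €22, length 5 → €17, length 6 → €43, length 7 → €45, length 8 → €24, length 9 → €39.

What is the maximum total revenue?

Let v[k] be the best obtainable value from length k. For each k, try every first piece i and keep the best of price[i] + v[k−i].
v[1] = 4
v[2] = max(4+4, 13+0) = 13
v[3] = max(4+13, 13+4, 12+0) = 17
v[4] = max(4+17, 13+13, 12+4, 22+0) = 26
v[5] = max(4+26, 13+17, 12+13, 22+4, 17+0) = 30
v[6] = max(4+30, 13+26, 12+17, 22+13, 17+4, 43+0) = 43
v[7] = max(4+43, 13+30, 12+26, …, 43+4, 45+0) = 47
v[8] = max(4+47, 13+43, 12+30, …, 45+4, 24+0) = 56
v[9] = max(4+56, 13+47, 12+43, …, 24+4, 39+0) = 60
One optimal cutting: 6 + 2 + 1 → €43 + €13 + €4 = €60.

60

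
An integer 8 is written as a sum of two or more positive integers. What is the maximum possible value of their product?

18

Fill prod[k] for k=2..8: at each k try every first piece i and multiply by the better of (k−i) uncut or prod[k−i].
prod[2] = 1·max(1,0) = 1·1 = 1
prod[3] = 1·max(2,1) = 1·2 = 2
prod[4] = 2·max(2,1) = 2·2 = 4
prod[5] = 2·max(3,2) = 2·3 = 6
prod[6] = 3·max(3,2) = 3·3 = 9
prod[7] = 2·max(5,6) = 2·6 = 12
prod[8] = 2·max(6,9) = 2·9 = 18
One optimal split: 3 + 3 + 2; product 3·3·2 = 18.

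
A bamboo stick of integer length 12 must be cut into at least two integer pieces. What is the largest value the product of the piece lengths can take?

Let P[k] be the best product for length k (with at least one cut). For each first piece i, the rest contributes max(k−i, P[k−i]).
P[2] = 1×max(1,0) = 1×1 = 1
P[3] = 1×max(2,1) = 1×2 = 2
P[4] = 2×max(2,1) = 2×2 = 4
P[5] = 2×max(3,2) = 2×3 = 6
P[6] = 3×max(3,2) = 3×3 = 9
P[7] = 2×max(5,6) = 2×6 = 12
P[8] = 2×max(6,9) = 2×9 = 18
P[9] = 3×max(6,9) = 3×9 = 27
P[10] = 2×max(8,18) = 2×18 = 36
P[11] = 2×max(9,27) = 2×27 = 54
P[12] = 3×max(9,27) = 3×27 = 81
One optimal split: 3 + 3 + 3 + 3; product 3×3×3×3 = 81.

81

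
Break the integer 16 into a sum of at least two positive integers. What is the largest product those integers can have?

Let f[k] be the best product for length k (with at least one cut). For each first piece i, the rest contributes max(k−i, f[k−i]).
f[2] = 1·max(1,0) = 1·1 = 1
f[3] = max(1·2, 2·1) = 2
f[4] = max(1·3, 2·2, 3·1) = 4
f[5] = max(1·4, 2·3, 3·2, 4·1) = 6
f[6] = max(1·6, 2·4, 3·3, 4·2, 5·1) = 9
f[7] = max(1·9, 2·6, 3·4, 4·3, 5·2, 6·1) = 12
f[8] = max(1·12, 2·9, 3·6, …, 6·2, 7·1) = 18
f[9] = max(1·18, 2·12, 3·9, …, 7·2, 8·1) = 27
f[10] = max(1·27, 2·18, 3·12, …, 8·2, 9·1) = 36
f[11] = max(1·36, 2·27, 3·18, …, 9·2, 10·1) = 54
f[12] = max(1·54, 2·36, 3·27, …, 10·2, 11·1) = 81
f[13] = max(1·81, 2·54, 3·36, …, 11·2, 12·1) = 108
f[14] = max(1·108, 2·81, 3·54, …, 12·2, 13·1) = 162
f[15] = max(1·162, 2·108, 3·81, …, 13·2, 14·1) = 243
f[16] = max(1·243, 2·162, 3·108, …, 14·2, 15·1) = 324
One optimal split: 3 + 3 + 3 + 3 + 2 + 2; product 3·3·3·3·2·2 = 324.

324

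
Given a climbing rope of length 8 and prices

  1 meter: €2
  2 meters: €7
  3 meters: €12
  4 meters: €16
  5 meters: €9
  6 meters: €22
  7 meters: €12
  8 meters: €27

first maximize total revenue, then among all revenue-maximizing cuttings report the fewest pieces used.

Let r[k] be the best obtainable value from length k. For each k, try every first piece i and keep the best of price[i] + r[k−i].
r[1] = 2
r[2] = max(2+2, 7+0) = 7
r[3] = max(2+7, 7+2, 12+0) = 12
r[4] = max(2+12, 7+7, 12+2, 16+0) = 16
r[5] = max(2+16, 7+12, 12+7, 16+2, 9+0) = 19
r[6] = max(2+19, 7+16, 12+12, 16+7, 9+2, 22+0) = 24
r[7] = max(2+24, 7+19, 12+16, …, 22+2, 12+0) = 28
r[8] = max(2+28, 7+24, 12+19, …, 12+2, 27+0) = 32
Maximum revenue is €32.
Now minimize piece count subject to staying optimal: for each k, pieces[k] = 1 + min over i with p[i]+r[k−i]=r[k] of pieces[k−i].
pieces[5] = 2
pieces[6] = 2
pieces[7] = 2
pieces[8] = 2

2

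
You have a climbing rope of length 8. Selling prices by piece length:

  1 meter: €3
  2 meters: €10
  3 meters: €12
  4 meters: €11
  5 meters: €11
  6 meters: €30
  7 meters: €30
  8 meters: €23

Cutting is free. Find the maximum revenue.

40

Let r[k] be the best obtainable value from length k. For each k, try every first piece i and keep the best of price[i] + r[k−i].
r[1] = 3
r[2] = max(3+3, 10+0) = 10
r[3] = max(3+10, 10+3, 12+0) = 13
r[4] = max(3+13, 10+10, 12+3, 11+0) = 20
r[5] = max(3+20, 10+13, 12+10, 11+3, 11+0) = 23
r[6] = max(3+23, 10+20, 12+13, 11+10, 11+3, 30+0) = 30
r[7] = max(3+30, 10+23, 12+20, …, 30+3, 30+0) = 33
r[8] = max(3+33, 10+30, 12+23, …, 30+3, 23+0) = 40
One optimal cutting: 2 + 2 + 2 + 2 → €10 + €10 + €10 + €10 = €40.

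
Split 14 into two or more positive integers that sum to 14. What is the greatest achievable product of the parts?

162

Define m[k] = max over 1≤i<k of i · max(k−i, m[k−i]); the inner max lets the remainder stay uncut if that's better.
Small cases: m[2]=1, m[3]=2, m[4]=4, m[5]=6, m[6]=9, m[7]=12, m[8]=18.
m[9] = max(1×18, 2×12, 3×9, …, 7×2, 8×1) = 27
m[10] = max(1×27, 2×18, 3×12, …, 8×2, 9×1) = 36
m[11] = max(1×36, 2×27, 3×18, …, 9×2, 10×1) = 54
m[12] = max(1×54, 2×36, 3×27, …, 10×2, 11×1) = 81
m[13] = max(1×81, 2×54, 3×36, …, 11×2, 12×1) = 108
m[14] = max(1×108, 2×81, 3×54, …, 12×2, 13×1) = 162
One optimal split: 3 + 3 + 3 + 3 + 2; product 3×3×3×3×2 = 162.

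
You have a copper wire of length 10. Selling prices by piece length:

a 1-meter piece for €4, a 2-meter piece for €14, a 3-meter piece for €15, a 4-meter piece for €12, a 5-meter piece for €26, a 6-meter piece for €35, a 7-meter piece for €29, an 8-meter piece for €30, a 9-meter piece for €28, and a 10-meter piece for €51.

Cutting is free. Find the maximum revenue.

Consider every possible first cut. R[k] is the best of p[i]+R[k−i] over all sellable i≤k.
R[1] = 4
R[2] = max(4+4, 14+0) = 14
R[3] = max(4+14, 14+4, 15+0) = 18
R[4] = max(4+18, 14+14, 15+4, 12+0) = 28
R[5] = max(4+28, 14+18, 15+14, 12+4, 26+0) = 32
R[6] = max(4+32, 14+28, 15+18, 12+14, 26+4, 35+0) = 42
R[7] = max(4+42, 14+32, 15+28, …, 35+4, 29+0) = 46
R[8] = max(4+46, 14+42, 15+32, …, 29+4, 30+0) = 56
R[9] = max(4+56, 14+46, 15+42, …, 30+4, 28+0) = 60
R[10] = max(4+60, 14+56, 15+46, …, 28+4, 51+0) = 70
One optimal cutting: 2 + 2 + 2 + 2 + 2 → €14 + €14 + €14 + €14 + €14 = €70.

70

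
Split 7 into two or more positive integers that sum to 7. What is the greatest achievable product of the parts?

Define g[k] = max over 1≤i<k of i · max(k−i, g[k−i]); the inner max lets the remainder stay uncut if that's better.
g[2] = 1·max(1,0) = 1·1 = 1
g[3] = 1·max(2,1) = 1·2 = 2
g[4] = 2·max(2,1) = 2·2 = 4
g[5] = 2·max(3,2) = 2·3 = 6
g[6] = 3·max(3,2) = 3·3 = 9
g[7] = 2·max(5,6) = 2·6 = 12
One optimal split: 3 + 2 + 2; product 3·2·2 = 12.

12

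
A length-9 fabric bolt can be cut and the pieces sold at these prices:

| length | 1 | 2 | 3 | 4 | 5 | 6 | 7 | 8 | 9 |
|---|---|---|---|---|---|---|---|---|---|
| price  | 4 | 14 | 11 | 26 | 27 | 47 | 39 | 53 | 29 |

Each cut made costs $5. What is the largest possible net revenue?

55

Let v[k] be the best obtainable value from length k. For each k, try every first piece i and keep the best of price[i] + v[k−i] minus the 5 cut fee when i<k.
v[1] = 4
v[2] = max(4+4-5, 14+0) = 14
v[3] = max(4+14-5, 14+4-5, 11+0) = 13
v[4] = max(4+13-5, 14+14-5, 11+4-5, 26+0) = 26
v[5] = max(4+26-5, 14+13-5, 11+14-5, 26+4-5, 27+0) = 27
v[6] = max(4+27-5, 14+26-5, 11+13-5, 26+14-5, 27+4-5, 47+0) = 47
v[7] = max(4+47-5, 14+27-5, 11+26-5, …, 47+4-5, 39+0) = 46
v[8] = max(4+46-5, 14+47-5, 11+27-5, …, 39+4-5, 53+0) = 56
v[9] = max(4+56-5, 14+46-5, 11+47-5, …, 53+4-5, 29+0) = 55
One optimal plan: pieces 6 + 2 + 1 (2 cuts) → $65 − $10 = $55.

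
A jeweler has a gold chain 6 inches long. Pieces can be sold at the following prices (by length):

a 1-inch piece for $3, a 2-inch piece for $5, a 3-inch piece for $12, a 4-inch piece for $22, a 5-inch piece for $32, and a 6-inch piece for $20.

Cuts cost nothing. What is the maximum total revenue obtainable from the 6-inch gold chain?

35

Consider every possible first cut. R[k] is the best of p[i]+R[k−i] over all sellable i≤k.
R[1] = 3
R[2] = max(3+3, 5+0) = 6
R[3] = max(3+6, 5+3, 12+0) = 12
R[4] = max(3+12, 5+6, 12+3, 22+0) = 22
R[5] = max(3+22, 5+12, 12+6, 22+3, 32+0) = 32
R[6] = max(3+32, 5+22, 12+12, 22+6, 32+3, 20+0) = 35
One optimal cutting: 5 + 1 → $32 + $3 = $35.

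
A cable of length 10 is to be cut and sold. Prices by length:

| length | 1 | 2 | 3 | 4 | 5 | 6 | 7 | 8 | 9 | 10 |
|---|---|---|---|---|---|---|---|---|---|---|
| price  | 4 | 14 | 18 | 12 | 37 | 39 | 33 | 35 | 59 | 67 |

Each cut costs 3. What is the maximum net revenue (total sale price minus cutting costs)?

71

Consider every possible first cut. v[k] is the best of p[i]+v[k−i] over all sellable i≤k, charging 3 whenever i<k.
v[1] = 4
v[2] = 14
v[3] = 18
v[4] = 25  (first piece 2, then v[2]=14)
v[5] = 37
v[6] = 39
v[7] = 48  (first piece 2, then v[5]=37)
v[8] = 52  (first piece 3, then v[5]=37)
v[9] = 59  (first piece 2, then v[7]=48)
v[10] = 71  (first piece 5, then v[5]=37)
One optimal plan: pieces 5 + 5 (1 cut) → 74 − 3 = 71.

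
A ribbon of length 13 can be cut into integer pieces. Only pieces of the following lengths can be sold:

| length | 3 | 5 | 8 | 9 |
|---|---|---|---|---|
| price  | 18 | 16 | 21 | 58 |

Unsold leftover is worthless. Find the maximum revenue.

Consider every possible first cut. best[k] is the best of p[i]+best[k−i] over all sellable i≤k.
best[1] = 0
best[2] = 0
best[3] = 18
best[4] = 18
best[5] = 18
best[6] = 36  (first piece 3, then best[3]=18)
best[7] = 36
best[8] = 36
best[9] = 58
best[10] = 58
best[11] = 58
best[12] = 76  (first piece 3, then best[9]=58)
best[13] = 76
One optimal cutting: pieces 9 + 3 with 1 inch of scrap → ¢76.

76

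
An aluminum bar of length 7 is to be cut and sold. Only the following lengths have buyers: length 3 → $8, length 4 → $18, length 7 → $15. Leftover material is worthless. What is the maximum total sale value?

Build r[k] bottom-up: r[k] = max over allowed piece i of (p[i] + r[k−i]).
r[1] = 0
r[2] = 0
r[3] = 8
r[4] = 18
r[5] = 18
r[6] = 18
r[7] = 26  (first piece 3, then r[4]=18)
One optimal cutting: 4 + 3 → $26.

26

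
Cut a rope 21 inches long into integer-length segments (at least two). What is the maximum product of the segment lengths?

Fill m[k] for k=2..21: at each k try every first piece i and multiply by the better of (k−i) uncut or m[k−i].
Small cases: m[2]=1, m[3]=2, m[4]=4, m[5]=6, m[6]=9, m[7]=12, m[8]=18, m[9]=27, m[10]=36, m[11]=54, m[12]=81, m[13]=108.
m[14] = 2*max(12,81) = 2*81 = 162
m[15] = 3*max(12,81) = 3*81 = 243
m[16] = 2*max(14,162) = 2*162 = 324
m[17] = 2*max(15,243) = 2*243 = 486
m[18] = 3*max(15,243) = 3*243 = 729
m[19] = 2*max(17,486) = 2*486 = 972
m[20] = 2*max(18,729) = 2*729 = 1458
m[21] = 3*max(18,729) = 3*729 = 2187
One optimal split: 3 + 3 + 3 + 3 + 3 + 3 + 3; product 3*3*3*3*3*3*3 = 2187.

2187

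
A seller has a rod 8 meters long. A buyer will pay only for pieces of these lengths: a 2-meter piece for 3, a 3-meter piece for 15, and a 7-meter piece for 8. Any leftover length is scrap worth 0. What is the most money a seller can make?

33

Consider every possible first cut. best[k] is the best of p[i]+best[k−i] over all sellable i≤k.
best[1] = 0
best[2] = 3
best[3] = 15
best[4] = 15
best[5] = 18  (first piece 2, then best[3]=15)
best[6] = 30  (first piece 3, then best[3]=15)
best[7] = 30
best[8] = 33  (first piece 2, then best[6]=30)
One optimal cutting: 3 + 3 + 2 → 33.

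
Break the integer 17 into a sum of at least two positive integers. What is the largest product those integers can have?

Define g[k] = max over 1≤i<k of i · max(k−i, g[k−i]); the inner max lets the remainder stay uncut if that's better.
Small cases: g[2]=1, g[3]=2, g[4]=4, g[5]=6, g[6]=9, g[7]=12, g[8]=18, g[9]=27.
g[10] = 2·max(8,18) = 2·18 = 36
g[11] = 2·max(9,27) = 2·27 = 54
g[12] = 3·max(9,27) = 3·27 = 81
g[13] = 2·max(11,54) = 2·54 = 108
g[14] = 2·max(12,81) = 2·81 = 162
g[15] = 3·max(12,81) = 3·81 = 243
g[16] = 2·max(14,162) = 2·162 = 324
g[17] = 2·max(15,243) = 2·243 = 486
One optimal split: 3 + 3 + 3 + 3 + 3 + 2; product 3·3·3·3·3·2 = 486.

486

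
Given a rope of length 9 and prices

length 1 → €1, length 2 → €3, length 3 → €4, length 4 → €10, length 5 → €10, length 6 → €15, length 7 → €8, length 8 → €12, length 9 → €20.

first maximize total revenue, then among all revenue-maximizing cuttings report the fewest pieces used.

3

Let r[k] be the best obtainable value from length k. For each k, try every first piece i and keep the best of price[i] + r[k−i].
r[1] = 1
r[2] = max(1+1, 3+0) = 3
r[3] = max(1+3, 3+1, 4+0) = 4
r[4] = max(1+4, 3+3, 4+1, 10+0) = 10
r[5] = max(1+10, 3+4, 4+3, 10+1, 10+0) = 11
r[6] = max(1+11, 3+10, 4+4, 10+3, 10+1, 15+0) = 15
r[7] = max(1+15, 3+11, 4+10, …, 15+1, 8+0) = 16
r[8] = max(1+16, 3+15, 4+11, …, 8+1, 12+0) = 20
r[9] = max(1+20, 3+16, 4+15, …, 12+1, 20+0) = 21
Maximum revenue is €21.
Now minimize piece count subject to staying optimal: for each k, pieces[k] = 1 + min over i with p[i]+r[k−i]=r[k] of pieces[k−i].
pieces[6] = 1
pieces[7] = 2
pieces[8] = 2
pieces[9] = 3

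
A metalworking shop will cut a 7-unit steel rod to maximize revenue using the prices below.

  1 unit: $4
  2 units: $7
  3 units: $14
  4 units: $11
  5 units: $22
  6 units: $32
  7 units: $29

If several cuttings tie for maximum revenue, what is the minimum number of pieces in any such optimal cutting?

2

Consider every possible first cut. r[k] is the best of p[i]+r[k−i] over all sellable i≤k.
r[1] = 4
r[2] = max(4+4, 7+0) = 8
r[3] = max(4+8, 7+4, 14+0) = 14
r[4] = max(4+14, 7+8, 14+4, 11+0) = 18
r[5] = max(4+18, 7+14, 14+8, 11+4, 22+0) = 22
r[6] = max(4+22, 7+18, 14+14, 11+8, 22+4, 32+0) = 32
r[7] = max(4+32, 7+22, 14+18, …, 32+4, 29+0) = 36
Maximum revenue is $36.
Now minimize piece count subject to staying optimal: for each k, pieces[k] = 1 + min over i with p[i]+r[k−i]=r[k] of pieces[k−i].
pieces[4] = 2
pieces[5] = 1
pieces[6] = 1
pieces[7] = 2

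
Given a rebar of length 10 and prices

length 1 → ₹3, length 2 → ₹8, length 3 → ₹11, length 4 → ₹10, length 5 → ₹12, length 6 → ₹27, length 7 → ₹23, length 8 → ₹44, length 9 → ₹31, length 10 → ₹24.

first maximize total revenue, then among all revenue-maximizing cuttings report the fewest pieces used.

Consider every possible first cut. r[k] is the best of p[i]+r[k−i] over all sellable i≤k.
r[1] = 3
r[2] = max(3+3, 8+0) = 8
r[3] = max(3+8, 8+3, 11+0) = 11
r[4] = max(3+11, 8+8, 11+3, 10+0) = 16
r[5] = max(3+16, 8+11, 11+8, 10+3, 12+0) = 19
r[6] = max(3+19, 8+16, 11+11, 10+8, 12+3, 27+0) = 27
r[7] = max(3+27, 8+19, 11+16, …, 27+3, 23+0) = 30
r[8] = max(3+30, 8+27, 11+19, …, 23+3, 44+0) = 44
r[9] = max(3+44, 8+30, 11+27, …, 44+3, 31+0) = 47
r[10] = max(3+47, 8+44, 11+30, …, 31+3, 24+0) = 52
Maximum revenue is ₹52.
Now minimize piece count subject to staying optimal: for each k, pieces[k] = 1 + min over i with p[i]+r[k−i]=r[k] of pieces[k−i].
pieces[7] = 2
pieces[8] = 1
pieces[9] = 2
pieces[10] = 2

2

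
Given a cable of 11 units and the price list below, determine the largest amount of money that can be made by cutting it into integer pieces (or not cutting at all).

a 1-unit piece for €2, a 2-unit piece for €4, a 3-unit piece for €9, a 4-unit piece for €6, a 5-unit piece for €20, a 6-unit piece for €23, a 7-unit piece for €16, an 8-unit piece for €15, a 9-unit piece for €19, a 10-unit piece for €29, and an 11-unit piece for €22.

43

Let best[k] be the best obtainable value from length k. For each k, try every first piece i and keep the best of price[i] + best[k−i].
best[1] = 2
best[2] = 4  (first piece 1, then best[1]=2)
best[3] = 9
best[4] = 11  (first piece 1, then best[3]=9)
best[5] = 20
best[6] = 23
best[7] = 25  (first piece 1, then best[6]=23)
best[8] = 29  (first piece 3, then best[5]=20)
best[9] = 32  (first piece 3, then best[6]=23)
best[10] = 40  (first piece 5, then best[5]=20)
best[11] = 43  (first piece 5, then best[6]=23)
One optimal cutting: 6 + 5 → €23 + €20 = €43.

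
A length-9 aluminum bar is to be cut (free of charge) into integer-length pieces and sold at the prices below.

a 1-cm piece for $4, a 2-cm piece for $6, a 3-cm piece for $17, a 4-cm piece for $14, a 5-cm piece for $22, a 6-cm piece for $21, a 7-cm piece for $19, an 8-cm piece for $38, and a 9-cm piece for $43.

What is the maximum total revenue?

51

Consider every possible first cut. R[k] is the best of p[i]+R[k−i] over all sellable i≤k.
R[1] = 4
R[2] = 8  (first piece 1, then R[1]=4)
R[3] = 17
R[4] = 21  (first piece 1, then R[3]=17)
R[5] = 25  (first piece 1, then R[4]=21)
R[6] = 34  (first piece 3, then R[3]=17)
R[7] = 38  (first piece 1, then R[6]=34)
R[8] = 42  (first piece 1, then R[7]=38)
R[9] = 51  (first piece 3, then R[6]=34)
One optimal cutting: 3 + 3 + 3 → $17 + $17 + $17 = $51.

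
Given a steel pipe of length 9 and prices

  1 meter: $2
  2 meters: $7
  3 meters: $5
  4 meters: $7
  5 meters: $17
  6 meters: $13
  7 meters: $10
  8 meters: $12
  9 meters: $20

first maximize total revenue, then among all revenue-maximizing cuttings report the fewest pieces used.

Consider every possible first cut. r[k] is the best of p[i]+r[k−i] over all sellable i≤k.
r[1] = 2
r[2] = 7
r[3] = 9  (first piece 1, then r[2]=7)
r[4] = 14  (first piece 2, then r[2]=7)
r[5] = 17
r[6] = 21  (first piece 2, then r[4]=14)
r[7] = 24  (first piece 2, then r[5]=17)
r[8] = 28  (first piece 2, then r[6]=21)
r[9] = 31  (first piece 2, then r[7]=24)
Maximum revenue is $31.
Now minimize piece count subject to staying optimal: for each k, pieces[k] = 1 + min over i with p[i]+r[k−i]=r[k] of pieces[k−i].
pieces[6] = 3
pieces[7] = 2
pieces[8] = 4
pieces[9] = 3

3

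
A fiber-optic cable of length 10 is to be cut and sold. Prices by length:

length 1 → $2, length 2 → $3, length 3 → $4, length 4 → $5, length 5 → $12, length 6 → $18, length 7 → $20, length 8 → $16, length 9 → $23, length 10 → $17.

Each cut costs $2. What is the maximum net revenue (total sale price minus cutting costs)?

Build r[k] bottom-up: r[k] = max over allowed piece i of (p[i] + r[k−i]) − 2 per cut.
r[1] = 2
r[2] = 3
r[3] = 4
r[4] = 5
r[5] = 12
r[6] = 18
r[7] = 20
r[8] = 20  (first piece 1, then r[7]=20)
r[9] = 23
r[10] = 23  (first piece 1, then r[9]=23)
One optimal plan: pieces 9 + 1 (1 cut) → $25 − $2 = $23.

23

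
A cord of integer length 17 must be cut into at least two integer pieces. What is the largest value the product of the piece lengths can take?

Let P[k] be the best product for length k (with at least one cut). For each first piece i, the rest contributes max(k−i, P[k−i]).
Small cases: P[2]=1, P[3]=2, P[4]=4, P[5]=6, P[6]=9, P[7]=12, P[8]=18, P[9]=27, P[10]=36, P[11]=54, P[12]=81.
P[13] = max(1·81, 2·54, 3·36, …, 11·2, 12·1) = 108
P[14] = max(1·108, 2·81, 3·54, …, 12·2, 13·1) = 162
P[15] = max(1·162, 2·108, 3·81, …, 13·2, 14·1) = 243
P[16] = max(1·243, 2·162, 3·108, …, 14·2, 15·1) = 324
P[17] = max(1·324, 2·243, 3·162, …, 15·2, 16·1) = 486
One optimal split: 3 + 3 + 3 + 3 + 3 + 2; product 3·3·3·3·3·2 = 486.

486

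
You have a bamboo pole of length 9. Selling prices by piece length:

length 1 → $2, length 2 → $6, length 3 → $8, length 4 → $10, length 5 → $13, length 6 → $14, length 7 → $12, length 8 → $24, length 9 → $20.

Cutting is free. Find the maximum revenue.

26

Consider every possible first cut. r[k] is the best of p[i]+r[k−i] over all sellable i≤k.
r[1] = 2
r[2] = max(2+2, 6+0) = 6
r[3] = max(2+6, 6+2, 8+0) = 8
r[4] = max(2+8, 6+6, 8+2, 10+0) = 12
r[5] = max(2+12, 6+8, 8+6, 10+2, 13+0) = 14
r[6] = max(2+14, 6+12, 8+8, 10+6, 13+2, 14+0) = 18
r[7] = max(2+18, 6+14, 8+12, …, 14+2, 12+0) = 20
r[8] = max(2+20, 6+18, 8+14, …, 12+2, 24+0) = 24
r[9] = max(2+24, 6+20, 8+18, …, 24+2, 20+0) = 26
One optimal cutting: 2 + 2 + 2 + 2 + 1 → $6 + $6 + $6 + $6 + $2 = $26.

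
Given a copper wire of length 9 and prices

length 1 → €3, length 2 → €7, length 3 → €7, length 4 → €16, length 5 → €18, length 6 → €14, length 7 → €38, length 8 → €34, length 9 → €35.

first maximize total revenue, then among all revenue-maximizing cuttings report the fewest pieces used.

2

Build r[k] bottom-up: r[k] = max over allowed piece i of (p[i] + r[k−i]).
r[1] = 3
r[2] = max(3+3, 7+0) = 7
r[3] = max(3+7, 7+3, 7+0) = 10
r[4] = max(3+10, 7+7, 7+3, 16+0) = 16
r[5] = max(3+16, 7+10, 7+7, 16+3, 18+0) = 19
r[6] = max(3+19, 7+16, 7+10, 16+7, 18+3, 14+0) = 23
r[7] = max(3+23, 7+19, 7+16, …, 14+3, 38+0) = 38
r[8] = max(3+38, 7+23, 7+19, …, 38+3, 34+0) = 41
r[9] = max(3+41, 7+38, 7+23, …, 34+3, 35+0) = 45
Maximum revenue is €45.
Now minimize piece count subject to staying optimal: for each k, pieces[k] = 1 + min over i with p[i]+r[k−i]=r[k] of pieces[k−i].
pieces[6] = 2
pieces[7] = 1
pieces[8] = 2
pieces[9] = 2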